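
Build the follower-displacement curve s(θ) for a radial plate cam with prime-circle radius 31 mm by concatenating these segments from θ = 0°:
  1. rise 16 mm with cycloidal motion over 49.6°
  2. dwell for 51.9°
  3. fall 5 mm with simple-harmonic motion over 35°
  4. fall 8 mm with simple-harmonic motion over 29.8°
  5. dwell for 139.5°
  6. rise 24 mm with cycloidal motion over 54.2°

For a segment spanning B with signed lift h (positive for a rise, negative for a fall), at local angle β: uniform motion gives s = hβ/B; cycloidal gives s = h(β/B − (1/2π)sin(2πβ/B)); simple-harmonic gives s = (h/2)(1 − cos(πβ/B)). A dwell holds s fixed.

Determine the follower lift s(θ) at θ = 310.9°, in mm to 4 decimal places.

seg 1 [0°–49.6°] cycloidal, h=16: full span → s += 16 → s = 16.0000
seg 2 [49.6°–101.5°] dwell: s stays 16.0000
seg 3 [101.5°–136.5°] simple-harmonic, h=-5: full span → s += -5 → s = 11.0000
seg 4 [136.5°–166.3°] simple-harmonic, h=-8: full span → s += -8 → s = 3.0000
seg 5 [166.3°–305.8°] dwell: s stays 3.0000
seg 6 [305.8°–360°] cycloidal, h=24: θ=310.9° here. β=5.1, B=54.2. 24·(0.0941 − sin(2π·0.0941)/(2π)) = 0.1293 → s = 3.1293

3.1293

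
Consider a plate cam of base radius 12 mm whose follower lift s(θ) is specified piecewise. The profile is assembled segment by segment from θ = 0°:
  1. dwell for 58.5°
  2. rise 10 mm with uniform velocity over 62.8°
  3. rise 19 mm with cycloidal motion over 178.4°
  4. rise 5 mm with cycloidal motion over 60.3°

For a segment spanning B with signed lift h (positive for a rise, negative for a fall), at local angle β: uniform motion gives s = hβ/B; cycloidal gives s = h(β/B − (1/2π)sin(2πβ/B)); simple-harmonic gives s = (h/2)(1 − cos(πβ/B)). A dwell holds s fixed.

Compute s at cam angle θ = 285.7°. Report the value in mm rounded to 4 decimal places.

seg 1 [0°–58.5°] dwell: s stays 0.0000
seg 2 [58.5°–121.3°] uniform, h=10: full span → s += 10 → s = 10.0000
seg 3 [121.3°–299.7°] cycloidal, h=19: θ=285.7° here. β=164.4, B=178.4. 19·(0.9215 − sin(2π·0.9215)/(2π)) = 18.9403 → s = 28.9403

28.9403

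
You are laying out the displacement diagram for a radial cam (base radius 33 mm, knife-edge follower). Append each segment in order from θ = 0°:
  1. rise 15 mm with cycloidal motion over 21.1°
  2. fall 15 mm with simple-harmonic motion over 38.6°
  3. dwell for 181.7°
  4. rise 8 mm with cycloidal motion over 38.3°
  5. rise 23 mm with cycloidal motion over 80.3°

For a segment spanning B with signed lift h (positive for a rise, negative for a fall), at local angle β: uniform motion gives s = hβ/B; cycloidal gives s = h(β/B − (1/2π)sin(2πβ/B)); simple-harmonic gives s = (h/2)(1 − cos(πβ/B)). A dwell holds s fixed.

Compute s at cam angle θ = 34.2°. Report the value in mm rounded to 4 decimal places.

seg 1 [0°–21.1°] cycloidal, h=15: full span → s += 15 → s = 15.0000
seg 2 [21.1°–59.7°] simple-harmonic, h=-15: θ=34.2° here. β=13.1, B=38.6. -15/2·(1 − cos(π·0.3394)) = -3.8740 → s = 11.1260

11.1260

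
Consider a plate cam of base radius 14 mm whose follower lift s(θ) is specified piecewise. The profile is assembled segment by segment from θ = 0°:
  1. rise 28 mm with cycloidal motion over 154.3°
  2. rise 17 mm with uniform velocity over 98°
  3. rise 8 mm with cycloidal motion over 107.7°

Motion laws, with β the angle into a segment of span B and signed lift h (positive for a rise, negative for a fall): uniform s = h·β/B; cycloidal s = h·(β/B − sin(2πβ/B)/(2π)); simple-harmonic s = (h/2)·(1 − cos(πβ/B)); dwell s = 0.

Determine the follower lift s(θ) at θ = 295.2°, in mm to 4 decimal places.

seg 1 [0°–154.3°] cycloidal, h=28: full span → s += 28 → s = 28.0000
seg 2 [154.3°–252.3°] uniform, h=17: full span → s += 17 → s = 45.0000
seg 3 [252.3°–360°] cycloidal, h=8: θ=295.2° here. β=42.9, B=107.7. 8·(0.3983 − sin(2π·0.3983)/(2π)) = 2.4275 → s = 47.4275

47.4275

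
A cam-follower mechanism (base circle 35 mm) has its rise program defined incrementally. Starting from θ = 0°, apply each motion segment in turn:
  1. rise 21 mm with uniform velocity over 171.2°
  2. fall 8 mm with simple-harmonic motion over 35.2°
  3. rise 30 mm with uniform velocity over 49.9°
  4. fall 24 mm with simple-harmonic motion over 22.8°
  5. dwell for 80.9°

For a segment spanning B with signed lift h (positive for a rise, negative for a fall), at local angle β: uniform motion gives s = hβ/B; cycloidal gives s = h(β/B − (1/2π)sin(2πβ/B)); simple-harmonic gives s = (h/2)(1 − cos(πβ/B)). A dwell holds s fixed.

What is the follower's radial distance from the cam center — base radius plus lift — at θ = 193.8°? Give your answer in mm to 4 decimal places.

seg 1 [0°–171.2°] uniform, h=21: full span → s += 21 → s = 21.0000
seg 2 [171.2°–206.4°] simple-harmonic, h=-8: θ=193.8° here. β=22.6, B=35.2. -8/2·(1 − cos(π·0.6420)) = -5.7263 → s = 15.2737
radial distance = base radius + s = 35 + 15.2737 = 50.2737

50.2737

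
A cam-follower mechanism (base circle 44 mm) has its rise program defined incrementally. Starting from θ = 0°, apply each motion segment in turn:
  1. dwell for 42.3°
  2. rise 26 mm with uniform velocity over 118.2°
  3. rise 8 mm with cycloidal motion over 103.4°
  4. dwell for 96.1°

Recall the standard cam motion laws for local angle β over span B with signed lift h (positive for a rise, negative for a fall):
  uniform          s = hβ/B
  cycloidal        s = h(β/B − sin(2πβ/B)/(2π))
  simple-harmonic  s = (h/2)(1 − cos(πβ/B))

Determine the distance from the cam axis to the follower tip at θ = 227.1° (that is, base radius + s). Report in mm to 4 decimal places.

seg 1 [0°–42.3°] dwell: s stays 0.0000
seg 2 [42.3°–160.5°] uniform, h=26: full span → s += 26 → s = 26.0000
seg 3 [160.5°–263.9°] cycloidal, h=8: θ=227.1° here. β=66.6, B=103.4. 8·(0.6441 − sin(2π·0.6441)/(2π)) = 6.1544 → s = 32.1544
radial distance = base radius + s = 44 + 32.1544 = 76.1544

76.1544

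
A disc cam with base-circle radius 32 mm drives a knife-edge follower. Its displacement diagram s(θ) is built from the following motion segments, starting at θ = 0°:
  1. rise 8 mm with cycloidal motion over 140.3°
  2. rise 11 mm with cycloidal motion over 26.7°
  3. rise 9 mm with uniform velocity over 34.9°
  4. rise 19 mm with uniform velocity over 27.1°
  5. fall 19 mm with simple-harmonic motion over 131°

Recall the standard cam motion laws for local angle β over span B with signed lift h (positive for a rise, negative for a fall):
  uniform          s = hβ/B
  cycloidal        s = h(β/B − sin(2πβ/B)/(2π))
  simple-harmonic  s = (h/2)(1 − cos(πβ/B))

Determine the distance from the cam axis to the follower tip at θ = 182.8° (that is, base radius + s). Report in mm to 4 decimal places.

seg 1 [0°–140.3°] cycloidal, h=8: full span → s += 8 → s = 8.0000
seg 2 [140.3°–167°] cycloidal, h=11: full span → s += 11 → s = 19.0000
seg 3 [167°–201.9°] uniform, h=9: θ=182.8° here. β=15.8, B=34.9. 9·15.8/34.9 = 4.0745 → s = 23.0745
radial distance = base radius + s = 32 + 23.0745 = 55.0745

55.0745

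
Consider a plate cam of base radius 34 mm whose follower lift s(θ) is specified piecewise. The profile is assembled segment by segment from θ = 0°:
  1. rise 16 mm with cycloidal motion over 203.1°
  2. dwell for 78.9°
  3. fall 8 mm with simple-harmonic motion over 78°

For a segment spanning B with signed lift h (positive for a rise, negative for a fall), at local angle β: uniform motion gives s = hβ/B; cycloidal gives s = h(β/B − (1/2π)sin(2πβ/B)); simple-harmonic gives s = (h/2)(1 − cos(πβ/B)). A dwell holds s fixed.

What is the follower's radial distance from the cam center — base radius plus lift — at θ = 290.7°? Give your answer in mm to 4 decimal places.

seg 1 [0°–203.1°] cycloidal, h=16: full span → s += 16 → s = 16.0000
seg 2 [203.1°–282°] dwell: s stays 16.0000
seg 3 [282°–360°] simple-harmonic, h=-8: θ=290.7° here. β=8.7, B=78. -8/2·(1 − cos(π·0.1115)) = -0.2431 → s = 15.7569
radial distance = base radius + s = 34 + 15.7569 = 49.7569

49.7569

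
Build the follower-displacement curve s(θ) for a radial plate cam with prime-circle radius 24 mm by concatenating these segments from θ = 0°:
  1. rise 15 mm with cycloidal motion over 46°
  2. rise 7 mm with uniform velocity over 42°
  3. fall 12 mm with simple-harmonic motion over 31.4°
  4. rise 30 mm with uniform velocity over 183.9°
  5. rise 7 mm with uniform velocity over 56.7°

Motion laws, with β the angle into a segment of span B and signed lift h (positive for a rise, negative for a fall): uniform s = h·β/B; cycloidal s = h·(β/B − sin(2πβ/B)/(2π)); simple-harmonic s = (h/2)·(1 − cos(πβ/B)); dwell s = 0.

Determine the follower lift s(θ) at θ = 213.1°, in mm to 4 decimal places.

seg 1 [0°–46°] cycloidal, h=15: full span → s += 15 → s = 15.0000
seg 2 [46°–88°] uniform, h=7: full span → s += 7 → s = 22.0000
seg 3 [88°–119.4°] simple-harmonic, h=-12: full span → s += -12 → s = 10.0000
seg 4 [119.4°–303.3°] uniform, h=30: θ=213.1° here. β=93.7, B=183.9. 30·93.7/183.9 = 15.2855 → s = 25.2855

25.2855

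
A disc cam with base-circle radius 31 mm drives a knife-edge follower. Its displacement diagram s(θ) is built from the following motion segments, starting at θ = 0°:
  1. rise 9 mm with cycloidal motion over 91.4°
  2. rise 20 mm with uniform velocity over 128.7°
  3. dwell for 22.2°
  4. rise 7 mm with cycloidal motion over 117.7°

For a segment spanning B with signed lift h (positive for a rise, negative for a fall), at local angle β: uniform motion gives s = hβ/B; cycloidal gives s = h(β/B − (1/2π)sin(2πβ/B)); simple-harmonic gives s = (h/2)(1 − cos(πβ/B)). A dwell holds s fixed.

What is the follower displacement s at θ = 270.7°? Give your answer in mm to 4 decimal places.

seg 1 [0°–91.4°] cycloidal, h=9: full span → s += 9 → s = 9.0000
seg 2 [91.4°–220.1°] uniform, h=20: full span → s += 20 → s = 29.0000
seg 3 [220.1°–242.3°] dwell: s stays 29.0000
seg 4 [242.3°–360°] cycloidal, h=7: θ=270.7° here. β=28.4, B=117.7. 7·(0.2413 − sin(2π·0.2413)/(2π)) = 0.5766 → s = 29.5766

29.5766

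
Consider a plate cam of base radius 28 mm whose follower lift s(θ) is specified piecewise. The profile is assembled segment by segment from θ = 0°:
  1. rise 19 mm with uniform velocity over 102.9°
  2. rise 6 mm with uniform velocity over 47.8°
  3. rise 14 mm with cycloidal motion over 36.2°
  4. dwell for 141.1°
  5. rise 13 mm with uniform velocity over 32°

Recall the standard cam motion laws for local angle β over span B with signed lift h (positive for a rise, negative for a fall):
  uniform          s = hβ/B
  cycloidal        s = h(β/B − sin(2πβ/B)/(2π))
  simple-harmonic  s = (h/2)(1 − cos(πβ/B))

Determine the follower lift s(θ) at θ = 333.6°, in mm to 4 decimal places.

seg 1 [0°–102.9°] uniform, h=19: full span → s += 19 → s = 19.0000
seg 2 [102.9°–150.7°] uniform, h=6: full span → s += 6 → s = 25.0000
seg 3 [150.7°–186.9°] cycloidal, h=14: full span → s += 14 → s = 39.0000
seg 4 [186.9°–328°] dwell: s stays 39.0000
seg 5 [328°–360°] uniform, h=13: θ=333.6° here. β=5.6, B=32. 13·5.6/32 = 2.2750 → s = 41.2750

41.2750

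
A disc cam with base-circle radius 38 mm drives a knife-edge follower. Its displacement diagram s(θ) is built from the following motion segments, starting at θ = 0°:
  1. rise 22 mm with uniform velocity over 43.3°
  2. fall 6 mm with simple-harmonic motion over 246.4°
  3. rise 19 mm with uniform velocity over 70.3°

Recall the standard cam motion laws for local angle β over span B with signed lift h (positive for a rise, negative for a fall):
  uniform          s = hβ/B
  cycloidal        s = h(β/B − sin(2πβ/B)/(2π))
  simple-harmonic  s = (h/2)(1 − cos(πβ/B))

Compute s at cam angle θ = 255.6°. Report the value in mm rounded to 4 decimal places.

seg 1 [0°–43.3°] uniform, h=22: full span → s += 22 → s = 22.0000
seg 2 [43.3°–289.7°] simple-harmonic, h=-6: θ=255.6° here. β=212.3, B=246.4. -6/2·(1 − cos(π·0.8616)) = -5.7209 → s = 16.2791

16.2791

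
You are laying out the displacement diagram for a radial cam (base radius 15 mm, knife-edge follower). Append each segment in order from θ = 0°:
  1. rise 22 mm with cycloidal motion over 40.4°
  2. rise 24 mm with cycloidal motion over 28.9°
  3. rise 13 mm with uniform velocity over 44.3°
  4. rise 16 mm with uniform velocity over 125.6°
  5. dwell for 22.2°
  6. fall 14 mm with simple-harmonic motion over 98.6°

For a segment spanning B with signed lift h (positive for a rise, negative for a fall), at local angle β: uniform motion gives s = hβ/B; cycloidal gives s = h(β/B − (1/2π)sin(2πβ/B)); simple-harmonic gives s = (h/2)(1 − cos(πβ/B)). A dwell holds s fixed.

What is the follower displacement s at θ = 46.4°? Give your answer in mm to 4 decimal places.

seg 1 [0°–40.4°] cycloidal, h=22: full span → s += 22 → s = 22.0000
seg 2 [40.4°–69.3°] cycloidal, h=24: θ=46.4° here. β=6, B=28.9. 24·(0.2076 − sin(2π·0.2076)/(2π)) = 1.2976 → s = 23.2976

23.2976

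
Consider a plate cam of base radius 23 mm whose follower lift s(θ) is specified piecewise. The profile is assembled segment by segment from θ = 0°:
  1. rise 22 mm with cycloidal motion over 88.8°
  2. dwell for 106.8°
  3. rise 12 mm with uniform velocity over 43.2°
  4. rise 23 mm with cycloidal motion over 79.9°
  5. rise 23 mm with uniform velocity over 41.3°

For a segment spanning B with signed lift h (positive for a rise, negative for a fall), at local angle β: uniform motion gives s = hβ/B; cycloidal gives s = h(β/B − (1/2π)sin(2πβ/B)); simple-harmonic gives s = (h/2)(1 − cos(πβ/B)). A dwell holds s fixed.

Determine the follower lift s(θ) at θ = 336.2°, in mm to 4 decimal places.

seg 1 [0°–88.8°] cycloidal, h=22: full span → s += 22 → s = 22.0000
seg 2 [88.8°–195.6°] dwell: s stays 22.0000
seg 3 [195.6°–238.8°] uniform, h=12: full span → s += 12 → s = 34.0000
seg 4 [238.8°–318.7°] cycloidal, h=23: full span → s += 23 → s = 57.0000
seg 5 [318.7°–360°] uniform, h=23: θ=336.2° here. β=17.5, B=41.3. 23·17.5/41.3 = 9.7458 → s = 66.7458

66.7458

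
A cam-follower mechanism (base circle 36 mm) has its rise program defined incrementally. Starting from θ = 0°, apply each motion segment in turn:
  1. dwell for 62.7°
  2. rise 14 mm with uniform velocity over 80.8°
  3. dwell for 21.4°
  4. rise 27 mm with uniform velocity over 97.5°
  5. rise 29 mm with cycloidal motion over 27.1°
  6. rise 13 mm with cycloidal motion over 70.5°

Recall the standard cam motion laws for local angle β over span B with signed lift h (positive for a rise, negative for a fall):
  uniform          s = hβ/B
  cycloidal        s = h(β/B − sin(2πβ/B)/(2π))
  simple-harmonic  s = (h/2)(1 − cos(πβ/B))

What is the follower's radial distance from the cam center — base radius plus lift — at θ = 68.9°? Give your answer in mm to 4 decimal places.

seg 1 [0°–62.7°] dwell: s stays 0.0000
seg 2 [62.7°–143.5°] uniform, h=14: θ=68.9° here. β=6.2, B=80.8. 14·6.2/80.8 = 1.0743 → s = 1.0743
radial distance = base radius + s = 36 + 1.0743 = 37.0743

37.0743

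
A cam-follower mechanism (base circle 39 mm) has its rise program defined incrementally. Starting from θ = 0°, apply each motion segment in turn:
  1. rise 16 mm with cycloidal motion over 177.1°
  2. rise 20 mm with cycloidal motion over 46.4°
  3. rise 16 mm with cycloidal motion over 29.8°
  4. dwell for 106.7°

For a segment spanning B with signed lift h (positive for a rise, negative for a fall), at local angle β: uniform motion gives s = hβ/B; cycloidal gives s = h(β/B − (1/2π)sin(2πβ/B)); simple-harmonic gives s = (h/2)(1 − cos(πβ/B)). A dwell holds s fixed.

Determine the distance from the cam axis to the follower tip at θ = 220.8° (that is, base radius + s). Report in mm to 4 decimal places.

seg 1 [0°–177.1°] cycloidal, h=16: full span → s += 16 → s = 16.0000
seg 2 [177.1°–223.5°] cycloidal, h=20: θ=220.8° here. β=43.7, B=46.4. 20·(0.9418 − sin(2π·0.9418)/(2π)) = 19.9742 → s = 35.9742
radial distance = base radius + s = 39 + 35.9742 = 74.9742

74.9742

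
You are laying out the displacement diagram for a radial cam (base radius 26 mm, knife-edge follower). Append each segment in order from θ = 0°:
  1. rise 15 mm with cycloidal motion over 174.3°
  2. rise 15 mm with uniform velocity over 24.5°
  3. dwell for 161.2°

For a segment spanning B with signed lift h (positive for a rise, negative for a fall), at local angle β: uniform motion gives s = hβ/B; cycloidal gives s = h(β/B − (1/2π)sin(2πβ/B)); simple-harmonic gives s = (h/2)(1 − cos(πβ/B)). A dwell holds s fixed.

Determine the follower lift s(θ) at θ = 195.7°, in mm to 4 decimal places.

seg 1 [0°–174.3°] cycloidal, h=15: full span → s += 15 → s = 15.0000
seg 2 [174.3°–198.8°] uniform, h=15: θ=195.7° here. β=21.4, B=24.5. 15·21.4/24.5 = 13.1020 → s = 28.1020

28.1020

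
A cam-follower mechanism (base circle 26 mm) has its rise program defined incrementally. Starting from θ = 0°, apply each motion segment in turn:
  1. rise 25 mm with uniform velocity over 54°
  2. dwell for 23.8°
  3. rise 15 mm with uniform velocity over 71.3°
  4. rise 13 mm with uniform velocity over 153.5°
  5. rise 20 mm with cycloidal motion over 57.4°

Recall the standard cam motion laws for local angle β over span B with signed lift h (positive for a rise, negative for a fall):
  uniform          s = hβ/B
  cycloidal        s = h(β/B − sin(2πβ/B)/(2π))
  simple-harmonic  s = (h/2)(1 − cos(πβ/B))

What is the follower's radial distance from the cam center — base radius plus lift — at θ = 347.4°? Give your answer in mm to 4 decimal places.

seg 1 [0°–54°] uniform, h=25: full span → s += 25 → s = 25.0000
seg 2 [54°–77.8°] dwell: s stays 25.0000
seg 3 [77.8°–149.1°] uniform, h=15: full span → s += 15 → s = 40.0000
seg 4 [149.1°–302.6°] uniform, h=13: full span → s += 13 → s = 53.0000
seg 5 [302.6°–360°] cycloidal, h=20: θ=347.4° here. β=44.8, B=57.4. 20·(0.7805 − sin(2π·0.7805)/(2π)) = 18.7346 → s = 71.7346
radial distance = base radius + s = 26 + 71.7346 = 97.7346

97.7346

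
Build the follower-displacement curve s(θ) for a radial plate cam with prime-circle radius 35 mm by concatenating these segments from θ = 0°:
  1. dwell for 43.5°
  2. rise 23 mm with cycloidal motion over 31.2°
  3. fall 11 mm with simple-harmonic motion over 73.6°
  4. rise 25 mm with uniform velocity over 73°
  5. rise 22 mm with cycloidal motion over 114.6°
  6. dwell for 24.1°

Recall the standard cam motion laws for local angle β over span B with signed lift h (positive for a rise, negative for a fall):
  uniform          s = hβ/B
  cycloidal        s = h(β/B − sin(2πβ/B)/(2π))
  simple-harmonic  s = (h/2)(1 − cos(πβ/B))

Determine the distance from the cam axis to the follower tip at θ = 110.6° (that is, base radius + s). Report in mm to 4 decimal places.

seg 1 [0°–43.5°] dwell: s stays 0.0000
seg 2 [43.5°–74.7°] cycloidal, h=23: full span → s += 23 → s = 23.0000
seg 3 [74.7°–148.3°] simple-harmonic, h=-11: θ=110.6° here. β=35.9, B=73.6. -11/2·(1 − cos(π·0.4878)) = -5.2888 → s = 17.7112
radial distance = base radius + s = 35 + 17.7112 = 52.7112

52.7112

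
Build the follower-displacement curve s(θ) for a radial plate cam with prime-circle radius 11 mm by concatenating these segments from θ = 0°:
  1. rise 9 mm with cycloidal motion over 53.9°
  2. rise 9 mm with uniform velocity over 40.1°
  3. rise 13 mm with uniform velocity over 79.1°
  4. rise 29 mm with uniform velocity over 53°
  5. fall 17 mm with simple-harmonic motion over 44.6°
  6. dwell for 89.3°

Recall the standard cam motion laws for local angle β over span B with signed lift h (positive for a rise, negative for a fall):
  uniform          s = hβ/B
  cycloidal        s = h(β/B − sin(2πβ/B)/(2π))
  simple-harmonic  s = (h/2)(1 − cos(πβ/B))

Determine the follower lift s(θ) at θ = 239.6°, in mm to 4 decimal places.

seg 1 [0°–53.9°] cycloidal, h=9: full span → s += 9 → s = 9.0000
seg 2 [53.9°–94°] uniform, h=9: full span → s += 9 → s = 18.0000
seg 3 [94°–173.1°] uniform, h=13: full span → s += 13 → s = 31.0000
seg 4 [173.1°–226.1°] uniform, h=29: full span → s += 29 → s = 60.0000
seg 5 [226.1°–270.7°] simple-harmonic, h=-17: θ=239.6° here. β=13.5, B=44.6. -17/2·(1 − cos(π·0.3027)) = -3.5621 → s = 56.4379

56.4379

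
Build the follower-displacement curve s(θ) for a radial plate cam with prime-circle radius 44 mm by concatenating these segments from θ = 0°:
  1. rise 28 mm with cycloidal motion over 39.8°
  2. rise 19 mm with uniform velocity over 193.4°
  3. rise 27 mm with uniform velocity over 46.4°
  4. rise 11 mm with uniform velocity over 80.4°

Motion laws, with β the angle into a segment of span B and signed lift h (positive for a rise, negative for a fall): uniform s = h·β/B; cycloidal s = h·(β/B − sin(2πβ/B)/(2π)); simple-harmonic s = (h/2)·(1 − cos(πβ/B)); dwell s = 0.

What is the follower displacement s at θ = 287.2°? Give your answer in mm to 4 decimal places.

seg 1 [0°–39.8°] cycloidal, h=28: full span → s += 28 → s = 28.0000
seg 2 [39.8°–233.2°] uniform, h=19: full span → s += 19 → s = 47.0000
seg 3 [233.2°–279.6°] uniform, h=27: full span → s += 27 → s = 74.0000
seg 4 [279.6°–360°] uniform, h=11: θ=287.2° here. β=7.6, B=80.4. 11·7.6/80.4 = 1.0398 → s = 75.0398

75.0398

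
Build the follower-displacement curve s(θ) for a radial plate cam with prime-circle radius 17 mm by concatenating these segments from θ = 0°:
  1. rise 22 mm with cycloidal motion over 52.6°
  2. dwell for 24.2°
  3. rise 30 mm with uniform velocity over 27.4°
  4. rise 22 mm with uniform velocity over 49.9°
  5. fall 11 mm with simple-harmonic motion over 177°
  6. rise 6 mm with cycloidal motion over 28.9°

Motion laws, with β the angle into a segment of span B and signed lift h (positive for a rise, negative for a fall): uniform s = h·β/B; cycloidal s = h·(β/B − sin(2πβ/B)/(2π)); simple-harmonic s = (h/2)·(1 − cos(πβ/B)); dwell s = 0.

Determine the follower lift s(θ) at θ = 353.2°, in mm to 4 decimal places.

seg 1 [0°–52.6°] cycloidal, h=22: full span → s += 22 → s = 22.0000
seg 2 [52.6°–76.8°] dwell: s stays 22.0000
seg 3 [76.8°–104.2°] uniform, h=30: full span → s += 30 → s = 52.0000
seg 4 [104.2°–154.1°] uniform, h=22: full span → s += 22 → s = 74.0000
seg 5 [154.1°–331.1°] simple-harmonic, h=-11: full span → s += -11 → s = 63.0000
seg 6 [331.1°–360°] cycloidal, h=6: θ=353.2° here. β=22.1, B=28.9. 6·(0.7647 − sin(2π·0.7647)/(2π)) = 5.5391 → s = 68.5391

68.5391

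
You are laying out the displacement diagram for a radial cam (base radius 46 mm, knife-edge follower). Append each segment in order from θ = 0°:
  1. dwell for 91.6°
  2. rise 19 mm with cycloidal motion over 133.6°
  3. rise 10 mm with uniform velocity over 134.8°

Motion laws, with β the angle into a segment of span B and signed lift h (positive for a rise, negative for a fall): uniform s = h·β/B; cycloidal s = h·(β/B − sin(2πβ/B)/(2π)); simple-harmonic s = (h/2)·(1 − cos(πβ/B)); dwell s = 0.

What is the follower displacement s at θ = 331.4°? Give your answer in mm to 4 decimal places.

seg 1 [0°–91.6°] dwell: s stays 0.0000
seg 2 [91.6°–225.2°] cycloidal, h=19: full span → s += 19 → s = 19.0000
seg 3 [225.2°–360°] uniform, h=10: θ=331.4° here. β=106.2, B=134.8. 10·106.2/134.8 = 7.8783 → s = 26.8783

26.8783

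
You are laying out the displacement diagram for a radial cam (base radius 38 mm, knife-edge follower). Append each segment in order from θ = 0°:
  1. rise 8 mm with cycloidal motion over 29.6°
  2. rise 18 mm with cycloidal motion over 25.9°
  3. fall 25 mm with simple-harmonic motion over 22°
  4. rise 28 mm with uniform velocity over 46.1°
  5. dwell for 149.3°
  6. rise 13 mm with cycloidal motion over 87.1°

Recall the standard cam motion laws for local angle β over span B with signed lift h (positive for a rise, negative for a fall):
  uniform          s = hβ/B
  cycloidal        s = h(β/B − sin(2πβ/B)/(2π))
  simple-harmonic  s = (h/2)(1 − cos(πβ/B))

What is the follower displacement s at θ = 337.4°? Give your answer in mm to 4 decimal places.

seg 1 [0°–29.6°] cycloidal, h=8: full span → s += 8 → s = 8.0000
seg 2 [29.6°–55.5°] cycloidal, h=18: full span → s += 18 → s = 26.0000
seg 3 [55.5°–77.5°] simple-harmonic, h=-25: full span → s += -25 → s = 1.0000
seg 4 [77.5°–123.6°] uniform, h=28: full span → s += 28 → s = 29.0000
seg 5 [123.6°–272.9°] dwell: s stays 29.0000
seg 6 [272.9°–360°] cycloidal, h=13: θ=337.4° here. β=64.5, B=87.1. 13·(0.7405 − sin(2π·0.7405)/(2π)) = 11.6922 → s = 40.6922

40.6922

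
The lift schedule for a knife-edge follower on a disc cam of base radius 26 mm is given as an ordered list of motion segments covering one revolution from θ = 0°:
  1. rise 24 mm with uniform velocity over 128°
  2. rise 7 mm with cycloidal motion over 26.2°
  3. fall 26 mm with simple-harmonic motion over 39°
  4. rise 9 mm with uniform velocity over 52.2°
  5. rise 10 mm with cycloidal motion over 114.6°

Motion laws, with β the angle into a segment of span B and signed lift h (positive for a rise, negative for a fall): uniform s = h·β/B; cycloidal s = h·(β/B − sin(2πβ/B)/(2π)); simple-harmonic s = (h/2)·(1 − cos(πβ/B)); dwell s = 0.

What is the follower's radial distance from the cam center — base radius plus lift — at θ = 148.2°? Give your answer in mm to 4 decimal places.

seg 1 [0°–128°] uniform, h=24: full span → s += 24 → s = 24.0000
seg 2 [128°–154.2°] cycloidal, h=7: θ=148.2° here. β=20.2, B=26.2. 7·(0.7710 − sin(2π·0.7710)/(2π)) = 6.5014 → s = 30.5014
radial distance = base radius + s = 26 + 30.5014 = 56.5014

56.5014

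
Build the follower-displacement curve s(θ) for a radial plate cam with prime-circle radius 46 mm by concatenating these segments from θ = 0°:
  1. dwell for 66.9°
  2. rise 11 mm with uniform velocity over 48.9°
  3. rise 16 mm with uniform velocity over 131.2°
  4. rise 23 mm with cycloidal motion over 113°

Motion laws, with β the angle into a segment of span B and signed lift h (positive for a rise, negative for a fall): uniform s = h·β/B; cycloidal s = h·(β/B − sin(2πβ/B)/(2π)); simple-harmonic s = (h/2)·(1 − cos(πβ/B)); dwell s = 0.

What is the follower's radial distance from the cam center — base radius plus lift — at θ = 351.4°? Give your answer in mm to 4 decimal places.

seg 1 [0°–66.9°] dwell: s stays 0.0000
seg 2 [66.9°–115.8°] uniform, h=11: full span → s += 11 → s = 11.0000
seg 3 [115.8°–247°] uniform, h=16: full span → s += 16 → s = 27.0000
seg 4 [247°–360°] cycloidal, h=23: θ=351.4° here. β=104.4, B=113. 23·(0.9239 − sin(2π·0.9239)/(2π)) = 22.9340 → s = 49.9340
radial distance = base radius + s = 46 + 49.9340 = 95.9340

95.9340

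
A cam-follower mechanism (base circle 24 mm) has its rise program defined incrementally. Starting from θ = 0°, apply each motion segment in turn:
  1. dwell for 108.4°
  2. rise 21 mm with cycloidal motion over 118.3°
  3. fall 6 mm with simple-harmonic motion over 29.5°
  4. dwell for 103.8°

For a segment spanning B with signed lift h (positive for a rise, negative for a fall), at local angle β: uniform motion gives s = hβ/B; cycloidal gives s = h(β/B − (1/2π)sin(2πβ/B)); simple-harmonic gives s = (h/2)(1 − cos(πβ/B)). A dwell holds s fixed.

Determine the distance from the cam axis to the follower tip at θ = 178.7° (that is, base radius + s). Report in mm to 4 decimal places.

seg 1 [0°–108.4°] dwell: s stays 0.0000
seg 2 [108.4°–226.7°] cycloidal, h=21: θ=178.7° here. β=70.3, B=118.3. 21·(0.5943 − sin(2π·0.5943)/(2π)) = 14.3449 → s = 14.3449
radial distance = base radius + s = 24 + 14.3449 = 38.3449

38.3449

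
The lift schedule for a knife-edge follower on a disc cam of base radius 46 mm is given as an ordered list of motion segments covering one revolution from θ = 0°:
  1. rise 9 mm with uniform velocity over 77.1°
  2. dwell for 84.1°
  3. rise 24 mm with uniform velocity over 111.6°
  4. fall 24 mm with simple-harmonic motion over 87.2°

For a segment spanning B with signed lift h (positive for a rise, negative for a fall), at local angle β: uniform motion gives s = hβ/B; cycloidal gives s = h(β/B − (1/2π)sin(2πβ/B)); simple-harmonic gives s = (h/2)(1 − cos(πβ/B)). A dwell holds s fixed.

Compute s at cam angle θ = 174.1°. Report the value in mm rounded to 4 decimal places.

seg 1 [0°–77.1°] uniform, h=9: full span → s += 9 → s = 9.0000
seg 2 [77.1°–161.2°] dwell: s stays 9.0000
seg 3 [161.2°–272.8°] uniform, h=24: θ=174.1° here. β=12.9, B=111.6. 24·12.9/111.6 = 2.7742 → s = 11.7742

11.7742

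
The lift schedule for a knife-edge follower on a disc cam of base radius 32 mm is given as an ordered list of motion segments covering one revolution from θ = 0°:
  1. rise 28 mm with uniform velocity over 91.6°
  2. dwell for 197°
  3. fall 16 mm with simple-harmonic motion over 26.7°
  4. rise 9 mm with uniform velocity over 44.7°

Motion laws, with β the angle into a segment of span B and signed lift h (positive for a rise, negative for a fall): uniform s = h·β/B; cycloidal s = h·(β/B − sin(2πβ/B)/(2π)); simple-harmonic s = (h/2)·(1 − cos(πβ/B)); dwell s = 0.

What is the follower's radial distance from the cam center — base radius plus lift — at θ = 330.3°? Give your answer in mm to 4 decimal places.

seg 1 [0°–91.6°] uniform, h=28: full span → s += 28 → s = 28.0000
seg 2 [91.6°–288.6°] dwell: s stays 28.0000
seg 3 [288.6°–315.3°] simple-harmonic, h=-16: full span → s += -16 → s = 12.0000
seg 4 [315.3°–360°] uniform, h=9: θ=330.3° here. β=15, B=44.7. 9·15/44.7 = 3.0201 → s = 15.0201
radial distance = base radius + s = 32 + 15.0201 = 47.0201

47.0201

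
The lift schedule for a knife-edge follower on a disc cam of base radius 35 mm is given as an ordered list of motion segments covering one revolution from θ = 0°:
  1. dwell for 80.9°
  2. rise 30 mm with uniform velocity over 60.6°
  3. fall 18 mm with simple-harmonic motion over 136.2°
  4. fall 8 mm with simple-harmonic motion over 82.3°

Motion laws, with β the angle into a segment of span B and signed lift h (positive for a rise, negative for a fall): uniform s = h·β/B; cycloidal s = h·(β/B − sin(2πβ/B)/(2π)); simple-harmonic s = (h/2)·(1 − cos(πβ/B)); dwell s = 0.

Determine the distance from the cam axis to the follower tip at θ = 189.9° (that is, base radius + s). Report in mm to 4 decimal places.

seg 1 [0°–80.9°] dwell: s stays 0.0000
seg 2 [80.9°–141.5°] uniform, h=30: full span → s += 30 → s = 30.0000
seg 3 [141.5°–277.7°] simple-harmonic, h=-18: θ=189.9° here. β=48.4, B=136.2. -18/2·(1 − cos(π·0.3554)) = -5.0497 → s = 24.9503
radial distance = base radius + s = 35 + 24.9503 = 59.9503

59.9503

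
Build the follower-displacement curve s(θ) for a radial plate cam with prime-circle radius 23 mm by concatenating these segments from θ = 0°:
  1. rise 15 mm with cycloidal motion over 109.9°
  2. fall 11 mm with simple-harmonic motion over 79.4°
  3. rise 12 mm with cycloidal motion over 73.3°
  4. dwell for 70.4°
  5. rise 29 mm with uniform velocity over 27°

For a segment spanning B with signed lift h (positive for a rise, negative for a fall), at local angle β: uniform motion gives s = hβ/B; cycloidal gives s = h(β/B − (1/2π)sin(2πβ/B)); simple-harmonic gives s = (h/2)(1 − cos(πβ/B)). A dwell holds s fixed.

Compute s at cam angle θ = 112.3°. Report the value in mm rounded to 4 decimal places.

seg 1 [0°–109.9°] cycloidal, h=15: full span → s += 15 → s = 15.0000
seg 2 [109.9°–189.3°] simple-harmonic, h=-11: θ=112.3° here. β=2.4, B=79.4. -11/2·(1 − cos(π·0.0302)) = -0.0248 → s = 14.9752

14.9752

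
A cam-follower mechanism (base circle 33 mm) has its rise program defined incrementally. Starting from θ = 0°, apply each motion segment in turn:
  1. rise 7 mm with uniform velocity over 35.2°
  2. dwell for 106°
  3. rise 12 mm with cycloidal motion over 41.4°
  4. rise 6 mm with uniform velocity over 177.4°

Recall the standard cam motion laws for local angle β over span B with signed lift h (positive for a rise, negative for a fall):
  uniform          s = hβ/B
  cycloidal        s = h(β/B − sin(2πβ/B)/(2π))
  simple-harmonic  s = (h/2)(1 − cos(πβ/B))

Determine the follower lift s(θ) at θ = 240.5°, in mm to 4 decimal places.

seg 1 [0°–35.2°] uniform, h=7: full span → s += 7 → s = 7.0000
seg 2 [35.2°–141.2°] dwell: s stays 7.0000
seg 3 [141.2°–182.6°] cycloidal, h=12: full span → s += 12 → s = 19.0000
seg 4 [182.6°–360°] uniform, h=6: θ=240.5° here. β=57.9, B=177.4. 6·57.9/177.4 = 1.9583 → s = 20.9583

20.9583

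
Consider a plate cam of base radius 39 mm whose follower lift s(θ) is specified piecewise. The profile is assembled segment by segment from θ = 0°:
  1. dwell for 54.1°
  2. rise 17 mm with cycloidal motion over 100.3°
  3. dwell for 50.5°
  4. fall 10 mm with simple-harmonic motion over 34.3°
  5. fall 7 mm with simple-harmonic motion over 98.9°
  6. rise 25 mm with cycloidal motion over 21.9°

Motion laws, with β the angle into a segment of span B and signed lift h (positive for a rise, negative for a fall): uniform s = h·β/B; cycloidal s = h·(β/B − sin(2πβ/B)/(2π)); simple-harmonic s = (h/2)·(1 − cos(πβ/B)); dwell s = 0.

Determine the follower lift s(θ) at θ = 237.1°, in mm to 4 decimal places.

seg 1 [0°–54.1°] dwell: s stays 0.0000
seg 2 [54.1°–154.4°] cycloidal, h=17: full span → s += 17 → s = 17.0000
seg 3 [154.4°–204.9°] dwell: s stays 17.0000
seg 4 [204.9°–239.2°] simple-harmonic, h=-10: θ=237.1° here. β=32.2, B=34.3. -10/2·(1 − cos(π·0.9388)) = -9.9078 → s = 7.0922

7.0922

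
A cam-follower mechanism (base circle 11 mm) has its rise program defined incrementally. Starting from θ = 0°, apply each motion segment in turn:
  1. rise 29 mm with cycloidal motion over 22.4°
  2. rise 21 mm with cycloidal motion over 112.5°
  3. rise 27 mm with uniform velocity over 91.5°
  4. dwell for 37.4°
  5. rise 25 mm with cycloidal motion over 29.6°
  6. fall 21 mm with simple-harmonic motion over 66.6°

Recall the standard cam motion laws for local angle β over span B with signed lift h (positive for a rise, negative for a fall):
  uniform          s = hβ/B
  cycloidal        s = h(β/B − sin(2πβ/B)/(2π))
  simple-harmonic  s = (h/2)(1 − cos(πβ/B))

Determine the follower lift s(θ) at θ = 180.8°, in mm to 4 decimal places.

seg 1 [0°–22.4°] cycloidal, h=29: full span → s += 29 → s = 29.0000
seg 2 [22.4°–134.9°] cycloidal, h=21: full span → s += 21 → s = 50.0000
seg 3 [134.9°–226.4°] uniform, h=27: θ=180.8° here. β=45.9, B=91.5. 27·45.9/91.5 = 13.5443 → s = 63.5443

63.5443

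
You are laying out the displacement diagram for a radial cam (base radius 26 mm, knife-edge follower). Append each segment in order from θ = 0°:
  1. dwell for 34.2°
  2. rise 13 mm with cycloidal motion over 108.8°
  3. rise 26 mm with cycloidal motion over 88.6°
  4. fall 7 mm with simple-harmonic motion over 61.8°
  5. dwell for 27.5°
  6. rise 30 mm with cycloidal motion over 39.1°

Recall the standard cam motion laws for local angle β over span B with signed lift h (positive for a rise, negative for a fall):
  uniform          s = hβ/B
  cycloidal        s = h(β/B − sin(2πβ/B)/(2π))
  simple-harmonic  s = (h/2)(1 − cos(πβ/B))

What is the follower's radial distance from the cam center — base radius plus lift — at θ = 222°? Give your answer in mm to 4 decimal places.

seg 1 [0°–34.2°] dwell: s stays 0.0000
seg 2 [34.2°–143°] cycloidal, h=13: full span → s += 13 → s = 13.0000
seg 3 [143°–231.6°] cycloidal, h=26: θ=222° here. β=79, B=88.6. 26·(0.8916 − sin(2π·0.8916)/(2π)) = 25.7874 → s = 38.7874
radial distance = base radius + s = 26 + 38.7874 = 64.7874

64.7874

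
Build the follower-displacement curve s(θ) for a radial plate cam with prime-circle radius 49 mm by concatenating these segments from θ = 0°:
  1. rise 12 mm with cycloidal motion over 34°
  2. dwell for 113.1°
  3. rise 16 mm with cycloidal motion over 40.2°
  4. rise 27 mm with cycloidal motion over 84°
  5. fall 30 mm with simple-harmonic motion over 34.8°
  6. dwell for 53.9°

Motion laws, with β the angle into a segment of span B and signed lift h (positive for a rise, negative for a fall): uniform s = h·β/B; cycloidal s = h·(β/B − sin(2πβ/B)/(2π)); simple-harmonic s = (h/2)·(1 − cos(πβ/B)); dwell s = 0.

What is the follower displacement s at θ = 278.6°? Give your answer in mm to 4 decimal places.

seg 1 [0°–34°] cycloidal, h=12: full span → s += 12 → s = 12.0000
seg 2 [34°–147.1°] dwell: s stays 12.0000
seg 3 [147.1°–187.3°] cycloidal, h=16: full span → s += 16 → s = 28.0000
seg 4 [187.3°–271.3°] cycloidal, h=27: full span → s += 27 → s = 55.0000
seg 5 [271.3°–306.1°] simple-harmonic, h=-30: θ=278.6° here. β=7.3, B=34.8. -30/2·(1 − cos(π·0.2098)) = -3.1410 → s = 51.8590

51.8590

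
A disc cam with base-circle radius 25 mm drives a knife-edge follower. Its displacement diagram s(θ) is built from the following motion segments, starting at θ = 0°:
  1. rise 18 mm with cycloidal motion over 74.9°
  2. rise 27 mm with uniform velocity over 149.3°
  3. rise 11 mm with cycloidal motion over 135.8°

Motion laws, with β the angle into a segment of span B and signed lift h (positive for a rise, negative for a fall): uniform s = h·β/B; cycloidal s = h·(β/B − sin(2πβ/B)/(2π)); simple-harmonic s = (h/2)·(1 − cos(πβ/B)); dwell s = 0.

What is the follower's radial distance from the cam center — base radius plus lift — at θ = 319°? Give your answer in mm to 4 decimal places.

seg 1 [0°–74.9°] cycloidal, h=18: full span → s += 18 → s = 18.0000
seg 2 [74.9°–224.2°] uniform, h=27: full span → s += 27 → s = 45.0000
seg 3 [224.2°–360°] cycloidal, h=11: θ=319° here. β=94.8, B=135.8. 11·(0.6981 − sin(2π·0.6981)/(2π)) = 9.3373 → s = 54.3373
radial distance = base radius + s = 25 + 54.3373 = 79.3373

79.3373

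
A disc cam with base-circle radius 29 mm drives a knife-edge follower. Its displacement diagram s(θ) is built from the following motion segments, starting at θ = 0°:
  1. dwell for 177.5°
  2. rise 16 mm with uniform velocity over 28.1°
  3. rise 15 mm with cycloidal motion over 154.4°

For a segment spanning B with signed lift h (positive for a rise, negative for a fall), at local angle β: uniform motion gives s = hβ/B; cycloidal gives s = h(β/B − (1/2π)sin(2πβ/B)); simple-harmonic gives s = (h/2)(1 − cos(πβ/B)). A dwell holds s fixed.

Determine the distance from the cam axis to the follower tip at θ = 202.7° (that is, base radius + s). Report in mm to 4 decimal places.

seg 1 [0°–177.5°] dwell: s stays 0.0000
seg 2 [177.5°–205.6°] uniform, h=16: θ=202.7° here. β=25.2, B=28.1. 16·25.2/28.1 = 14.3488 → s = 14.3488
radial distance = base radius + s = 29 + 14.3488 = 43.3488

43.3488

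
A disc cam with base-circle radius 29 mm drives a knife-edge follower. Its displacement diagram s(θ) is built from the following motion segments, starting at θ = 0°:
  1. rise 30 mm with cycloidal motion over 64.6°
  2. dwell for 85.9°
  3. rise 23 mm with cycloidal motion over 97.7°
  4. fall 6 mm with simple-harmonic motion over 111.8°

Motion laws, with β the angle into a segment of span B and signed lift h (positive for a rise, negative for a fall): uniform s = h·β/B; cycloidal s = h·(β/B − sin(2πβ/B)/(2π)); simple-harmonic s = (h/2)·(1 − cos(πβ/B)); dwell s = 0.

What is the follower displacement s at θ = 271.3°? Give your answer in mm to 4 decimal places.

seg 1 [0°–64.6°] cycloidal, h=30: full span → s += 30 → s = 30.0000
seg 2 [64.6°–150.5°] dwell: s stays 30.0000
seg 3 [150.5°–248.2°] cycloidal, h=23: full span → s += 23 → s = 53.0000
seg 4 [248.2°–360°] simple-harmonic, h=-6: θ=271.3° here. β=23.1, B=111.8. -6/2·(1 − cos(π·0.2066)) = -0.6101 → s = 52.3899

52.3899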